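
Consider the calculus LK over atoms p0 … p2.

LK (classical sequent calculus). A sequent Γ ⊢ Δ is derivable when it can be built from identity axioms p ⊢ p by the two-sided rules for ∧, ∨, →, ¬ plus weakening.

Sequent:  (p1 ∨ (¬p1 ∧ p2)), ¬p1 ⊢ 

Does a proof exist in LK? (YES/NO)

Truth-table refutation:
  v=000: Γ:[(p1 ∨ (¬p1 ∧ p2))=F, ¬p1=T] Δ:[] refutes=False
  v=001: Γ:[(p1 ∨ (¬p1 ∧ p2))=T, ¬p1=T] Δ:[] refutes=True  ← countermodel

Result: NO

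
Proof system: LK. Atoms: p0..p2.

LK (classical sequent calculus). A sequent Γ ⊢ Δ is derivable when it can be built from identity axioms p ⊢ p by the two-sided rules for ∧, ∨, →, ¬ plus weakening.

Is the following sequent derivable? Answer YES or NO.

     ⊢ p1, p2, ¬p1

Proof tree:
[¬R]  ⊢ p1, p2, ¬p1
  [WR] p1 ⊢ p1, p2
    [Ax] p1 ⊢ p1

Result: YES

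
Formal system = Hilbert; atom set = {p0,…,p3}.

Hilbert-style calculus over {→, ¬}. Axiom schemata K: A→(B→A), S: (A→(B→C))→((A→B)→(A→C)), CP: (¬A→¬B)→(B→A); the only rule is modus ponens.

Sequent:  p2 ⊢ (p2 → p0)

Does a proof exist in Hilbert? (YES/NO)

Truth-table refutation:
  v=0000: Γ:[p2=F] Δ:[(p2 → p0)=T] refutes=False
  v=0001: Γ:[p2=F] Δ:[(p2 → p0)=T] refutes=False
  v=0010: Γ:[p2=T] Δ:[(p2 → p0)=F] refutes=True  ← countermodel

Result: NO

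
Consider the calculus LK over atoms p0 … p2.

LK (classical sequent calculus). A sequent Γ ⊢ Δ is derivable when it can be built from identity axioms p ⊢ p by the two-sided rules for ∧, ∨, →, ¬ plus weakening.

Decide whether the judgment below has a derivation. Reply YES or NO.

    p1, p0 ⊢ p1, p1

Derivation trace:
[WR] p1, p0 ⊢ p1, p1
  [WL] p1, p0 ⊢ p1
    [Ax] p1 ⊢ p1

Result: YES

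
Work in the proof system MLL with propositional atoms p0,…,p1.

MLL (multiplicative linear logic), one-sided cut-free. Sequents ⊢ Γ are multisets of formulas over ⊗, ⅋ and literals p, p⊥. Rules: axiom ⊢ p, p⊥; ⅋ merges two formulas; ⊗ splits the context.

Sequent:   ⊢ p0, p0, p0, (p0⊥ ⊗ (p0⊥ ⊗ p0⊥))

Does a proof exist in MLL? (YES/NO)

Derivation trace:
[⊗]  ⊢ p0, p0, p0, (p0⊥ ⊗ (p0⊥ ⊗ p0⊥))
  [Ax]  ⊢ p0, p0⊥
  [⊗]  ⊢ p0, p0, (p0⊥ ⊗ p0⊥)
    [Ax]  ⊢ p0, p0⊥
    [Ax]  ⊢ p0, p0⊥

Result: YES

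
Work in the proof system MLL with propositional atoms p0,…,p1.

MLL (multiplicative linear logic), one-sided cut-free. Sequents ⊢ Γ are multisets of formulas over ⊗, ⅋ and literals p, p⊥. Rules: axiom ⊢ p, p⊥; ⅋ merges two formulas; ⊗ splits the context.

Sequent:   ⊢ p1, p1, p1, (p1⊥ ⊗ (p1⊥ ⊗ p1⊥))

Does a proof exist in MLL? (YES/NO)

Derivation trace:
[⊗]  ⊢ p1, p1, p1, (p1⊥ ⊗ (p1⊥ ⊗ p1⊥))
  [Ax]  ⊢ p1, p1⊥
  [⊗]  ⊢ p1, p1, (p1⊥ ⊗ p1⊥)
    [Ax]  ⊢ p1, p1⊥
    [Ax]  ⊢ p1, p1⊥

Result: YES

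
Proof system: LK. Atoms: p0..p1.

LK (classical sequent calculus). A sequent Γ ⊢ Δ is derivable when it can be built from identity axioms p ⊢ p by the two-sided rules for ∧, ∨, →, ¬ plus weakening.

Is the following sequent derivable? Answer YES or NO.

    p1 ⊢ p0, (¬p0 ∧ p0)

Search for a countermodel by truth-table:
  v=00: Γ:[p1=F] Δ:[p0=F, (¬p0 ∧ p0)=F] refutes=False
  v=01: Γ:[p1=T] Δ:[p0=F, (¬p0 ∧ p0)=F] refutes=True  ← countermodel

Result: NO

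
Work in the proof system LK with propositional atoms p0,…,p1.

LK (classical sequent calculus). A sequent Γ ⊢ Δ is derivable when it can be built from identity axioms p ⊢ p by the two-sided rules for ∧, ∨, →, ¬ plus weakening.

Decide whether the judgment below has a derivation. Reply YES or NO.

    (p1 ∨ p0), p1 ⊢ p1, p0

Proof tree:
[WL] (p1 ∨ p0), p1 ⊢ p1, p0
  [∨L] (p1 ∨ p0) ⊢ p1, p0
    [Ax] p1 ⊢ p1
    [Ax] p0 ⊢ p0

Result: YES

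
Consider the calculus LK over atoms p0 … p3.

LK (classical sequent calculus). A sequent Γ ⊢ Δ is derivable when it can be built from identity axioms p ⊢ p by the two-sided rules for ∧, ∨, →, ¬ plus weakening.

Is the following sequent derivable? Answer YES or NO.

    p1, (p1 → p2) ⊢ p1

Derivation (root first):
[→L] p1, (p1 → p2) ⊢ p1
  [Ax] p1 ⊢ p1
  [WL] p1, p2 ⊢ p1
    [Ax] p1 ⊢ p1

Result: YES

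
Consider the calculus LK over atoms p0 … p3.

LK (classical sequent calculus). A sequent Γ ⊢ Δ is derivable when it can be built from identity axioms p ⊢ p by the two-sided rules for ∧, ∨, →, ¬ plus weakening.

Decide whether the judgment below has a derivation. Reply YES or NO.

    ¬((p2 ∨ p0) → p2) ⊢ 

Enumerate valuations to refute Γ ⊢ Δ:
  v=0000: Γ:[¬((p2 ∨ p0) → p2)=F] Δ:[] refutes=False
  v=0001: Γ:[¬((p2 ∨ p0) → p2)=F] Δ:[] refutes=False
  v=0010: Γ:[¬((p2 ∨ p0) → p2)=F] Δ:[] refutes=False
  v=0011: Γ:[¬((p2 ∨ p0) → p2)=F] Δ:[] refutes=False
  v=0100: Γ:[¬((p2 ∨ p0) → p2)=F] Δ:[] refutes=False
  v=0101: Γ:[¬((p2 ∨ p0) → p2)=F] Δ:[] refutes=False
  v=0110: Γ:[¬((p2 ∨ p0) → p2)=F] Δ:[] refutes=False
  v=0111: Γ:[¬((p2 ∨ p0) → p2)=F] Δ:[] refutes=False
  v=1000: Γ:[¬((p2 ∨ p0) → p2)=T] Δ:[] refutes=True  ← countermodel

Result: NO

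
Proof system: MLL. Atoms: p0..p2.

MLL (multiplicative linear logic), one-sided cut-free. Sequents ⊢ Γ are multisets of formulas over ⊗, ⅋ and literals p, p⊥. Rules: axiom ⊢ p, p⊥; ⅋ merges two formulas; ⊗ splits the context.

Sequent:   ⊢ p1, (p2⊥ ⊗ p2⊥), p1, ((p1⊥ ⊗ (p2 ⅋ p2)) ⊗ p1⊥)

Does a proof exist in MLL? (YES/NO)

Derivation (root first):
[⊗]  ⊢ p1, (p2⊥ ⊗ p2⊥), p1, ((p1⊥ ⊗ (p2 ⅋ p2)) ⊗ p1⊥)
  [⊗]  ⊢ p1, (p2⊥ ⊗ p2⊥), (p1⊥ ⊗ (p2 ⅋ p2))
    [Ax]  ⊢ p1, p1⊥
    [⅋]  ⊢ (p2⊥ ⊗ p2⊥), (p2 ⅋ p2)
      [⊗]  ⊢ p2, p2, (p2⊥ ⊗ p2⊥)
        [Ax]  ⊢ p2, p2⊥
        [Ax]  ⊢ p2, p2⊥
  [Ax]  ⊢ p1, p1⊥

Result: YES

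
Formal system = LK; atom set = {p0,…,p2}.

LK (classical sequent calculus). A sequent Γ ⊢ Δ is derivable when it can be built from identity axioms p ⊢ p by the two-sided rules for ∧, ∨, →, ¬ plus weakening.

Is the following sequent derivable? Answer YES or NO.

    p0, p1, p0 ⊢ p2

Search for a countermodel by truth-table:
  v=000: Γ:[p0=F, p1=F, p0=F] Δ:[p2=F] refutes=False
  v=001: Γ:[p0=F, p1=F, p0=F] Δ:[p2=T] refutes=False
  v=010: Γ:[p0=F, p1=T, p0=F] Δ:[p2=F] refutes=False
  v=011: Γ:[p0=F, p1=T, p0=F] Δ:[p2=T] refutes=False
  v=100: Γ:[p0=T, p1=F, p0=T] Δ:[p2=F] refutes=False
  v=101: Γ:[p0=T, p1=F, p0=T] Δ:[p2=T] refutes=False
  v=110: Γ:[p0=T, p1=T, p0=T] Δ:[p2=F] refutes=True  ← countermodel

Result: NO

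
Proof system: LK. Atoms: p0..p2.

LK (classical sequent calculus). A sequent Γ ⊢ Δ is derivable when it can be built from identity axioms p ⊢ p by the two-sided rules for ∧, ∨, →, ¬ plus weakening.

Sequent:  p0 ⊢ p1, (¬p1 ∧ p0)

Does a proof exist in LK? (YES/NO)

Proof tree:
[∧R] p0 ⊢ p1, (¬p1 ∧ p0)
  [¬R]  ⊢ p1, ¬p1
    [Ax] p1 ⊢ p1
  [Ax] p0 ⊢ p0

Result: YES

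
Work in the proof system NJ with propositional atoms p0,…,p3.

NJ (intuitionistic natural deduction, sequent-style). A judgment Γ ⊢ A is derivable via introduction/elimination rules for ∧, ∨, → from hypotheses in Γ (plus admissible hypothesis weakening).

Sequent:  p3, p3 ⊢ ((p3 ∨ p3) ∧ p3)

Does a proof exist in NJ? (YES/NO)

Derivation (root first):
[Wk] p3, p3 ⊢ ((p3 ∨ p3) ∧ p3)
  [∧I] p3 ⊢ ((p3 ∨ p3) ∧ p3)
    [∨I₁] p3 ⊢ (p3 ∨ p3)
      [Ax] p3 ⊢ p3
    [Ax] p3 ⊢ p3

Result: YES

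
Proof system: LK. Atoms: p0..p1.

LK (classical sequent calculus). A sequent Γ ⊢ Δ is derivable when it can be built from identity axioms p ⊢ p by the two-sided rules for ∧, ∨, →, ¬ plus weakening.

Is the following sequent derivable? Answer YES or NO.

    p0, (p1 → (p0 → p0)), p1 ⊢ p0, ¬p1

Proof tree:
[¬R] p0, (p1 → (p0 → p0)), p1 ⊢ p0, ¬p1
  [WL] p1, p0, (p1 → (p0 → p0)), p1 ⊢ p0
    [→L] p1, p0, (p1 → (p0 → p0)) ⊢ p0
      [Ax] p1 ⊢ p1
      [→L] p0, (p0 → p0) ⊢ p0
        [Ax] p0 ⊢ p0
        [Ax] p0 ⊢ p0

Result: YES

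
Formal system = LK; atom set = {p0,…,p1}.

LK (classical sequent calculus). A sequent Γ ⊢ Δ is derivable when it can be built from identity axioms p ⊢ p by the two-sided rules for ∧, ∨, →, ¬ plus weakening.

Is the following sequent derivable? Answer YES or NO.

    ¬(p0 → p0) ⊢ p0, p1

Derivation (root first):
[WR] ¬(p0 → p0) ⊢ p0, p1
  [WR] ¬(p0 → p0) ⊢ p0
    [¬L] ¬(p0 → p0) ⊢ 
      [→R]  ⊢ (p0 → p0)
        [Ax] p0 ⊢ p0

Result: YES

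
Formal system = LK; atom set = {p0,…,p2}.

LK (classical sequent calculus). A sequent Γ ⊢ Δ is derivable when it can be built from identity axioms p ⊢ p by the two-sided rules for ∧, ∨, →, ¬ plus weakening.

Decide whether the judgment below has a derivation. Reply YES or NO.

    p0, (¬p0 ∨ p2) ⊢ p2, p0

Derivation (root first):
[∨L] p0, (¬p0 ∨ p2) ⊢ p2, p0
  [¬L] p0, ¬p0 ⊢ p0
    [WR] p0 ⊢ p0, p0
      [Ax] p0 ⊢ p0
  [Ax] p2 ⊢ p2

Result: YES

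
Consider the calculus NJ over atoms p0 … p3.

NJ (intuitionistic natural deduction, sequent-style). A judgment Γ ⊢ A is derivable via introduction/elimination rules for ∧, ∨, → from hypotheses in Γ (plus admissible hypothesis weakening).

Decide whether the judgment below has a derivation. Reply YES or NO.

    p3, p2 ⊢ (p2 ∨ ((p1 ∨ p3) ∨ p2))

Derivation trace:
[∨I₂] p3, p2 ⊢ (p2 ∨ ((p1 ∨ p3) ∨ p2))
  [∨I₁] p3, p2 ⊢ ((p1 ∨ p3) ∨ p2)
    [Wk] p3, p2 ⊢ (p1 ∨ p3)
      [∨I₂] p3 ⊢ (p1 ∨ p3)
        [Ax] p3 ⊢ p3

Result: YES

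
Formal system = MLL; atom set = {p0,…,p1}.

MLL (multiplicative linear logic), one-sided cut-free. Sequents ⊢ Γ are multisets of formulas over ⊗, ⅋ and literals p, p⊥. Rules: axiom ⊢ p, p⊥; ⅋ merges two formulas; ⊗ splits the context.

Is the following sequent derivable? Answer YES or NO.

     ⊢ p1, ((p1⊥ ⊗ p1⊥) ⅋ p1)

Derivation (root first):
[⅋]  ⊢ p1, ((p1⊥ ⊗ p1⊥) ⅋ p1)
  [⊗]  ⊢ p1, p1, (p1⊥ ⊗ p1⊥)
    [Ax]  ⊢ p1, p1⊥
    [Ax]  ⊢ p1, p1⊥

Result: YES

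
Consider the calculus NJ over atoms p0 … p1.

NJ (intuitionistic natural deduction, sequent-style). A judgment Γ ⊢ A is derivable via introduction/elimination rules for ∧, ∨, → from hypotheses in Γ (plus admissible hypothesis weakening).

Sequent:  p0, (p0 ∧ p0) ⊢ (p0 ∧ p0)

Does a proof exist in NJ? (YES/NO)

Proof tree:
[Wk] p0, (p0 ∧ p0) ⊢ (p0 ∧ p0)
  [∧I] p0 ⊢ (p0 ∧ p0)
    [Ax] p0 ⊢ p0
    [Ax] p0 ⊢ p0

Result: YES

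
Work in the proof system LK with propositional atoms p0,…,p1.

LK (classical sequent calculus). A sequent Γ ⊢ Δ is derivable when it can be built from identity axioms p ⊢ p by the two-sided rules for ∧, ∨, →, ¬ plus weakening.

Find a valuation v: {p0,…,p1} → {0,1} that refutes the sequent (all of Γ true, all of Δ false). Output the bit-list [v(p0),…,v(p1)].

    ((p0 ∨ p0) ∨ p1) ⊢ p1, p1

Enumerate valuations to refute Γ ⊢ Δ:
  v=00: Γ:[((p0 ∨ p0) ∨ p1)=F] Δ:[p1=F, p1=F] refutes=False
  v=01: Γ:[((p0 ∨ p0) ∨ p1)=T] Δ:[p1=T, p1=T] refutes=False
  v=10: Γ:[((p0 ∨ p0) ∨ p1)=T] Δ:[p1=F, p1=F] refutes=True  ← countermodel

Result: [1, 0]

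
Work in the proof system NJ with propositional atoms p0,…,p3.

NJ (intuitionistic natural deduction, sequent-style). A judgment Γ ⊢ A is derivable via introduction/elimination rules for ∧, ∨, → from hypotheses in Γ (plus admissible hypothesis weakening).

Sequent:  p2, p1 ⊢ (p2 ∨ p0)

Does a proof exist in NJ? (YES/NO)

Derivation trace:
[∨I₁] p2, p1 ⊢ (p2 ∨ p0)
  [Wk] p2, p1 ⊢ p2
    [Ax] p2 ⊢ p2

Result: YES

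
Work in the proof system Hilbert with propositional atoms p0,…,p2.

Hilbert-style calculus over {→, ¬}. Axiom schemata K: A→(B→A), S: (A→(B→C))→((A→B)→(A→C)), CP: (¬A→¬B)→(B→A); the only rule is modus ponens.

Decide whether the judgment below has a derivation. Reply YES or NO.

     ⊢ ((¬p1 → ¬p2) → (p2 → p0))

Enumerate valuations to refute Γ ⊢ Δ:
  v=000: Γ:[] Δ:[((¬p1 → ¬p2) → (p2 → p0))=T] refutes=False
  v=001: Γ:[] Δ:[((¬p1 → ¬p2) → (p2 → p0))=T] refutes=False
  v=010: Γ:[] Δ:[((¬p1 → ¬p2) → (p2 → p0))=T] refutes=False
  v=011: Γ:[] Δ:[((¬p1 → ¬p2) → (p2 → p0))=F] refutes=True  ← countermodel

Result: NO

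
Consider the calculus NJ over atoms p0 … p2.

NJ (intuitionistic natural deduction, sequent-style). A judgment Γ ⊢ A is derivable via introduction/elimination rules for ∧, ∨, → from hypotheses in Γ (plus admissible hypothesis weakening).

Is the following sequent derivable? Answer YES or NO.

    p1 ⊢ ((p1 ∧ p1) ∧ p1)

Proof tree:
[∧I] p1 ⊢ ((p1 ∧ p1) ∧ p1)
  [∧I] p1 ⊢ (p1 ∧ p1)
    [Ax] p1 ⊢ p1
    [Ax] p1 ⊢ p1
  [Ax] p1 ⊢ p1

Result: YES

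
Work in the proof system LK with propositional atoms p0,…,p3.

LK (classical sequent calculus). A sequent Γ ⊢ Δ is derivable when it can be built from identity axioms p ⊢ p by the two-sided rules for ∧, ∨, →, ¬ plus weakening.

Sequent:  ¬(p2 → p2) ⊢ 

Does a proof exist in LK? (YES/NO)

Derivation trace:
[¬L] ¬(p2 → p2) ⊢ 
  [→R]  ⊢ (p2 → p2)
    [Ax] p2 ⊢ p2

Result: YES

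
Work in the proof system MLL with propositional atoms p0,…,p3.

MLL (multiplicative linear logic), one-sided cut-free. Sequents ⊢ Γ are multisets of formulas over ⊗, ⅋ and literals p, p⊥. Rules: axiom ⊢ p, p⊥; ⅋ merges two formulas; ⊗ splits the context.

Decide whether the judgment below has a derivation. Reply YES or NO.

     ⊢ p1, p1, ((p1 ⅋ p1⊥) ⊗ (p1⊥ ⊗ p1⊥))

Derivation trace:
[⊗]  ⊢ p1, p1, ((p1 ⅋ p1⊥) ⊗ (p1⊥ ⊗ p1⊥))
  [⅋]  ⊢ (p1 ⅋ p1⊥)
    [Ax]  ⊢ p1, p1⊥
  [⊗]  ⊢ p1, p1, (p1⊥ ⊗ p1⊥)
    [Ax]  ⊢ p1, p1⊥
    [Ax]  ⊢ p1, p1⊥

Result: YES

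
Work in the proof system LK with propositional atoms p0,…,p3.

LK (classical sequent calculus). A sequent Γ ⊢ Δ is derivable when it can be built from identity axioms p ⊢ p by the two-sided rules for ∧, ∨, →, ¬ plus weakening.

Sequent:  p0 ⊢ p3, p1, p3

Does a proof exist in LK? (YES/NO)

Enumerate valuations to refute Γ ⊢ Δ:
  v=0000: Γ:[p0=F] Δ:[p3=F, p1=F, p3=F] refutes=False
  v=0001: Γ:[p0=F] Δ:[p3=T, p1=F, p3=T] refutes=False
  v=0010: Γ:[p0=F] Δ:[p3=F, p1=F, p3=F] refutes=False
  v=0011: Γ:[p0=F] Δ:[p3=T, p1=F, p3=T] refutes=False
  v=0100: Γ:[p0=F] Δ:[p3=F, p1=T, p3=F] refutes=False
  v=0101: Γ:[p0=F] Δ:[p3=T, p1=T, p3=T] refutes=False
  v=0110: Γ:[p0=F] Δ:[p3=F, p1=T, p3=F] refutes=False
  v=0111: Γ:[p0=F] Δ:[p3=T, p1=T, p3=T] refutes=False
  v=1000: Γ:[p0=T] Δ:[p3=F, p1=F, p3=F] refutes=True  ← countermodel

Result: NO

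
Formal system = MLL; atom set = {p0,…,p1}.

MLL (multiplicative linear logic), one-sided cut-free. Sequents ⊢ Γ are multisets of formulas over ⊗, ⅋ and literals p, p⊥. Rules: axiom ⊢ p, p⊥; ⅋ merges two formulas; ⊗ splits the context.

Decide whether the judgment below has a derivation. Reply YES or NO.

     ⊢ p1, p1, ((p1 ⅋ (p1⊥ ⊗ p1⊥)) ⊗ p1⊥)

Proof tree:
[⊗]  ⊢ p1, p1, ((p1 ⅋ (p1⊥ ⊗ p1⊥)) ⊗ p1⊥)
  [⅋]  ⊢ p1, (p1 ⅋ (p1⊥ ⊗ p1⊥))
    [⊗]  ⊢ p1, p1, (p1⊥ ⊗ p1⊥)
      [Ax]  ⊢ p1, p1⊥
      [Ax]  ⊢ p1, p1⊥
  [Ax]  ⊢ p1, p1⊥

Result: YES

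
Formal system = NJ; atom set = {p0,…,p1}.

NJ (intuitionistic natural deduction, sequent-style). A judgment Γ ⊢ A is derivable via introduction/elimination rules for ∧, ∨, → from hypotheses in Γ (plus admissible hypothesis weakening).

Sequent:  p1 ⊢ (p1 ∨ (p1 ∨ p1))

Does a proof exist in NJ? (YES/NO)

Derivation trace:
[∨I₂] p1 ⊢ (p1 ∨ (p1 ∨ p1))
  [∨I₁] p1 ⊢ (p1 ∨ p1)
    [Ax] p1 ⊢ p1

Result: YES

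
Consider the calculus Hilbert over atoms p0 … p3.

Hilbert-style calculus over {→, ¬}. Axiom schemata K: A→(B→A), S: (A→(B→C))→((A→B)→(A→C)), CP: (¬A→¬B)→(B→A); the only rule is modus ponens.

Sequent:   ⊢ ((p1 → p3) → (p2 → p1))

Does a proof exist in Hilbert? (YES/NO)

Search for a countermodel by truth-table:
  v=0000: Γ:[] Δ:[((p1 → p3) → (p2 → p1))=T] refutes=False
  v=0001: Γ:[] Δ:[((p1 → p3) → (p2 → p1))=T] refutes=False
  v=0010: Γ:[] Δ:[((p1 → p3) → (p2 → p1))=F] refutes=True  ← countermodel

Result: NO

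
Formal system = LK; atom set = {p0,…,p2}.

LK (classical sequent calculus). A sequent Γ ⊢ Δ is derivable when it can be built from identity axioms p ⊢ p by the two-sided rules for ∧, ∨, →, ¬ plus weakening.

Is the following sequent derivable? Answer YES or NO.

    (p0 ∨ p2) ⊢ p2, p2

Truth-table refutation:
  v=000: Γ:[(p0 ∨ p2)=F] Δ:[p2=F, p2=F] refutes=False
  v=001: Γ:[(p0 ∨ p2)=T] Δ:[p2=T, p2=T] refutes=False
  v=010: Γ:[(p0 ∨ p2)=F] Δ:[p2=F, p2=F] refutes=False
  v=011: Γ:[(p0 ∨ p2)=T] Δ:[p2=T, p2=T] refutes=False
  v=100: Γ:[(p0 ∨ p2)=T] Δ:[p2=F, p2=F] refutes=True  ← countermodel

Result: NO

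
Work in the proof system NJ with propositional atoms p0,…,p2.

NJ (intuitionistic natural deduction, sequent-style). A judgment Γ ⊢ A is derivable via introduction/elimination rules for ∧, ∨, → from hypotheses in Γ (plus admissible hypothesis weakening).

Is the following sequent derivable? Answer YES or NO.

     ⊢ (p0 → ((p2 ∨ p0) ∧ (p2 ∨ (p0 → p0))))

Derivation trace:
[→I]  ⊢ (p0 → ((p2 ∨ p0) ∧ (p2 ∨ (p0 → p0))))
  [∧I] p0 ⊢ ((p2 ∨ p0) ∧ (p2 ∨ (p0 → p0)))
    [∨I₂] p0 ⊢ (p2 ∨ p0)
      [Ax] p0 ⊢ p0
    [∨I₂]  ⊢ (p2 ∨ (p0 → p0))
      [→I]  ⊢ (p0 → p0)
        [Ax] p0 ⊢ p0

Result: YES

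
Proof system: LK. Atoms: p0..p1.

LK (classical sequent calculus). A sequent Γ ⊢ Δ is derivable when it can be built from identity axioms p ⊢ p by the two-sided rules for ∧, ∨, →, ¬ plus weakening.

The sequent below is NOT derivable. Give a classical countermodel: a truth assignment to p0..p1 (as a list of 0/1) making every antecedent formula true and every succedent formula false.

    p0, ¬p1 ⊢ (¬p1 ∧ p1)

Enumerate valuations to refute Γ ⊢ Δ:
  v=00: Γ:[p0=F, ¬p1=T] Δ:[(¬p1 ∧ p1)=F] refutes=False
  v=01: Γ:[p0=F, ¬p1=F] Δ:[(¬p1 ∧ p1)=F] refutes=False
  v=10: Γ:[p0=T, ¬p1=T] Δ:[(¬p1 ∧ p1)=F] refutes=True  ← countermodel

Result: [1, 0]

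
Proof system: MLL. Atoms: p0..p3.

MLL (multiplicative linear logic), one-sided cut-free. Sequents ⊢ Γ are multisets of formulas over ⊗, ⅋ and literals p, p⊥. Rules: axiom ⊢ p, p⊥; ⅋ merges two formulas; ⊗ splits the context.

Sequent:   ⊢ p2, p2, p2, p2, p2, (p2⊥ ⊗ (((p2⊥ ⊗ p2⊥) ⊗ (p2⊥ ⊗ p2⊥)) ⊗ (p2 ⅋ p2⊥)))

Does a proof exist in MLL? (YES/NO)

Derivation trace:
[⊗]  ⊢ p2, p2, p2, p2, p2, (p2⊥ ⊗ (((p2⊥ ⊗ p2⊥) ⊗ (p2⊥ ⊗ p2⊥)) ⊗ (p2 ⅋ p2⊥)))
  [Ax]  ⊢ p2, p2⊥
  [⊗]  ⊢ p2, p2, p2, p2, (((p2⊥ ⊗ p2⊥) ⊗ (p2⊥ ⊗ p2⊥)) ⊗ (p2 ⅋ p2⊥))
    [⊗]  ⊢ p2, p2, p2, p2, ((p2⊥ ⊗ p2⊥) ⊗ (p2⊥ ⊗ p2⊥))
      [⊗]  ⊢ p2, p2, (p2⊥ ⊗ p2⊥)
        [Ax]  ⊢ p2, p2⊥
        [Ax]  ⊢ p2, p2⊥
      [⊗]  ⊢ p2, p2, (p2⊥ ⊗ p2⊥)
        [Ax]  ⊢ p2, p2⊥
        [Ax]  ⊢ p2, p2⊥
    [⅋]  ⊢ (p2 ⅋ p2⊥)
      [Ax]  ⊢ p2, p2⊥

Result: YES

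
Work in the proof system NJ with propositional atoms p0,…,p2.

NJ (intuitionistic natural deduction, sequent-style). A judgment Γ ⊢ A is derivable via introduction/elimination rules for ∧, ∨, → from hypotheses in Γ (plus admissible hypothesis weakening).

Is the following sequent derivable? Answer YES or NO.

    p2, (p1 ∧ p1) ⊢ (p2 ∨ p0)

Derivation (root first):
[∨I₁] p2, (p1 ∧ p1) ⊢ (p2 ∨ p0)
  [Wk] p2, (p1 ∧ p1) ⊢ p2
    [Ax] p2 ⊢ p2

Result: YES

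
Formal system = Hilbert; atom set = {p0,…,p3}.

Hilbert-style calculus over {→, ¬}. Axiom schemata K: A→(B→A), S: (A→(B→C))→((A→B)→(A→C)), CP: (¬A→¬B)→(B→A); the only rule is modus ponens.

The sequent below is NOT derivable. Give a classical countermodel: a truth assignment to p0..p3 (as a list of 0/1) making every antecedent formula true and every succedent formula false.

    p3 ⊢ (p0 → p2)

Search for a countermodel by truth-table:
  v=0000: Γ:[p3=F] Δ:[(p0 → p2)=T] refutes=False
  v=0001: Γ:[p3=T] Δ:[(p0 → p2)=T] refutes=False
  v=0010: Γ:[p3=F] Δ:[(p0 → p2)=T] refutes=False
  v=0011: Γ:[p3=T] Δ:[(p0 → p2)=T] refutes=False
  v=0100: Γ:[p3=F] Δ:[(p0 → p2)=T] refutes=False
  v=0101: Γ:[p3=T] Δ:[(p0 → p2)=T] refutes=False
  v=0110: Γ:[p3=F] Δ:[(p0 → p2)=T] refutes=False
  v=0111: Γ:[p3=T] Δ:[(p0 → p2)=T] refutes=False
  v=1000: Γ:[p3=F] Δ:[(p0 → p2)=F] refutes=False
  v=1001: Γ:[p3=T] Δ:[(p0 → p2)=F] refutes=True  ← countermodel

Result: [1, 0, 0, 1]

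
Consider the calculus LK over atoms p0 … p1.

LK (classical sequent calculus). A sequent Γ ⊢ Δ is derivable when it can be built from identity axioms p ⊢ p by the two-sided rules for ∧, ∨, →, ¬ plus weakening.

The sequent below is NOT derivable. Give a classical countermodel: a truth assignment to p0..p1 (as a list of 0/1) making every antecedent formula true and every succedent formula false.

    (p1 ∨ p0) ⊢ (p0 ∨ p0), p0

Truth-table refutation:
  v=00: Γ:[(p1 ∨ p0)=F] Δ:[(p0 ∨ p0)=F, p0=F] refutes=False
  v=01: Γ:[(p1 ∨ p0)=T] Δ:[(p0 ∨ p0)=F, p0=F] refutes=True  ← countermodel

Result: [0, 1]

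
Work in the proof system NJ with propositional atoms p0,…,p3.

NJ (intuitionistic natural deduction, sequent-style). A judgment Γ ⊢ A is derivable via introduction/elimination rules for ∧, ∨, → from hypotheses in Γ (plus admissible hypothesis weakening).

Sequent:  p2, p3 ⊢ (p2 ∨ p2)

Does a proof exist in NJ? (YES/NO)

Proof tree:
[∨I₁] p2, p3 ⊢ (p2 ∨ p2)
  [Wk] p2, p3 ⊢ p2
    [Ax] p2 ⊢ p2

Result: YES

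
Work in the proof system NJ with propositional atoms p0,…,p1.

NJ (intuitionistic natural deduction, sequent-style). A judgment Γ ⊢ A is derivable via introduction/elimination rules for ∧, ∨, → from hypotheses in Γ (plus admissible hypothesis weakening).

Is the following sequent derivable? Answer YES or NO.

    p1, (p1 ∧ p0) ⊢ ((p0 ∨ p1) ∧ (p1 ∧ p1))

Derivation (root first):
[∧I] p1, (p1 ∧ p0) ⊢ ((p0 ∨ p1) ∧ (p1 ∧ p1))
  [∨I₂] p1 ⊢ (p0 ∨ p1)
    [Ax] p1 ⊢ p1
  [Wk] p1, (p1 ∧ p0) ⊢ (p1 ∧ p1)
    [∧I] p1 ⊢ (p1 ∧ p1)
      [Wk] p1, p1 ⊢ p1
        [Ax] p1 ⊢ p1
      [Ax] p1 ⊢ p1

Result: YES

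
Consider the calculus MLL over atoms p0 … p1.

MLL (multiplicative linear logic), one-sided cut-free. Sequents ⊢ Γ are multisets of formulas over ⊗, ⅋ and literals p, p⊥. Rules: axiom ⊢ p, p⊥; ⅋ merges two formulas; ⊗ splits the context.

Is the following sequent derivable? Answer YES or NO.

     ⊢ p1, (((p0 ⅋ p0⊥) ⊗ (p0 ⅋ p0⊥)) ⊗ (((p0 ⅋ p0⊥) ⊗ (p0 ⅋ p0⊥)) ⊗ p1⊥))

Derivation trace:
[⊗]  ⊢ p1, (((p0 ⅋ p0⊥) ⊗ (p0 ⅋ p0⊥)) ⊗ (((p0 ⅋ p0⊥) ⊗ (p0 ⅋ p0⊥)) ⊗ p1⊥))
  [⊗]  ⊢ ((p0 ⅋ p0⊥) ⊗ (p0 ⅋ p0⊥))
    [⅋]  ⊢ (p0 ⅋ p0⊥)
      [Ax]  ⊢ p0, p0⊥
    [⅋]  ⊢ (p0 ⅋ p0⊥)
      [Ax]  ⊢ p0, p0⊥
  [⊗]  ⊢ p1, (((p0 ⅋ p0⊥) ⊗ (p0 ⅋ p0⊥)) ⊗ p1⊥)
    [⊗]  ⊢ ((p0 ⅋ p0⊥) ⊗ (p0 ⅋ p0⊥))
      [⅋]  ⊢ (p0 ⅋ p0⊥)
        [Ax]  ⊢ p0, p0⊥
      [⅋]  ⊢ (p0 ⅋ p0⊥)
        [Ax]  ⊢ p0, p0⊥
    [Ax]  ⊢ p1, p1⊥

Result: YES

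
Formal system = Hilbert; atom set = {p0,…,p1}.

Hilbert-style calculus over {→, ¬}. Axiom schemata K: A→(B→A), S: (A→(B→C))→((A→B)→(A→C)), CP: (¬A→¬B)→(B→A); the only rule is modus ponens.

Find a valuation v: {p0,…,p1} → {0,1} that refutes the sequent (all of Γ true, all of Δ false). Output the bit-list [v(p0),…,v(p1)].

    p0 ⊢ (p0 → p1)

Truth-table refutation:
  v=00: Γ:[p0=F] Δ:[(p0 → p1)=T] refutes=False
  v=01: Γ:[p0=F] Δ:[(p0 → p1)=T] refutes=False
  v=10: Γ:[p0=T] Δ:[(p0 → p1)=F] refutes=True  ← countermodel

Result: [1, 0]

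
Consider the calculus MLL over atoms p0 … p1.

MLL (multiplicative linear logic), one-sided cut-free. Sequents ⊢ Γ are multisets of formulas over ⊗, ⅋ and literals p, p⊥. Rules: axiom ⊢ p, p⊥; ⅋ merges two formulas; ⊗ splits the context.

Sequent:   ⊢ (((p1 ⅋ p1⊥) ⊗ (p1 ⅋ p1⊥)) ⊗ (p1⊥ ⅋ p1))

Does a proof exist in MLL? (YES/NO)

Derivation trace:
[⊗]  ⊢ (((p1 ⅋ p1⊥) ⊗ (p1 ⅋ p1⊥)) ⊗ (p1⊥ ⅋ p1))
  [⊗]  ⊢ ((p1 ⅋ p1⊥) ⊗ (p1 ⅋ p1⊥))
    [⅋]  ⊢ (p1 ⅋ p1⊥)
      [Ax]  ⊢ p1, p1⊥
    [⅋]  ⊢ (p1 ⅋ p1⊥)
      [Ax]  ⊢ p1, p1⊥
  [⅋]  ⊢ (p1⊥ ⅋ p1)
    [Ax]  ⊢ p1, p1⊥

Result: YES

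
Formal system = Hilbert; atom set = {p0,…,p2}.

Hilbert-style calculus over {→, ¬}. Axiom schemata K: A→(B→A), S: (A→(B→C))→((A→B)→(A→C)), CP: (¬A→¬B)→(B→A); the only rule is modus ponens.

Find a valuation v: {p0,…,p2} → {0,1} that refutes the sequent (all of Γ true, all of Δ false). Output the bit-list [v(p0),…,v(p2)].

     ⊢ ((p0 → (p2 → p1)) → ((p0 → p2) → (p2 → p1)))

Truth-table refutation:
  v=000: Γ:[] Δ:[((p0 → (p2 → p1)) → ((p0 → p2) → (p2 → p1)))=T] refutes=False
  v=001: Γ:[] Δ:[((p0 → (p2 → p1)) → ((p0 → p2) → (p2 → p1)))=F] refutes=True  ← countermodel

Result: [0, 0, 1]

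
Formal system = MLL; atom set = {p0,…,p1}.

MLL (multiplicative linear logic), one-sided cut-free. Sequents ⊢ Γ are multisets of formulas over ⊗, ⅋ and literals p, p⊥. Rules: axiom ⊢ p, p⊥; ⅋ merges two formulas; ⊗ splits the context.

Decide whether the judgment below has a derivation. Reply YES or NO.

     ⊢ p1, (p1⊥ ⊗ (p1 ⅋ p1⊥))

Derivation (root first):
[⊗]  ⊢ p1, (p1⊥ ⊗ (p1 ⅋ p1⊥))
  [Ax]  ⊢ p1, p1⊥
  [⅋]  ⊢ (p1 ⅋ p1⊥)
    [Ax]  ⊢ p1, p1⊥

Result: YES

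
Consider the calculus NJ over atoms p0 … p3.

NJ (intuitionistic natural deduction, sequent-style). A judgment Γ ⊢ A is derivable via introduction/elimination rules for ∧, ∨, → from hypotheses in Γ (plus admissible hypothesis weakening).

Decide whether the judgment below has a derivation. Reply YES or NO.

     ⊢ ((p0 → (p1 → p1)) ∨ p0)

Proof tree:
[∨I₁]  ⊢ ((p0 → (p1 → p1)) ∨ p0)
  [→I]  ⊢ (p0 → (p1 → p1))
    [Wk] p0 ⊢ (p1 → p1)
      [→I]  ⊢ (p1 → p1)
        [Ax] p1 ⊢ p1

Result: YES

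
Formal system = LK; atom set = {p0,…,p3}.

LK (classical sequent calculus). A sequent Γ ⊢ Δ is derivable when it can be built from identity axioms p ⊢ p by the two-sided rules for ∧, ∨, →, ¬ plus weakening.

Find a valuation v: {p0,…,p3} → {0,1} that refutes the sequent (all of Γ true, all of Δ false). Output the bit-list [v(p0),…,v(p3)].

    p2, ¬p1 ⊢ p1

Truth-table refutation:
  v=0000: Γ:[p2=F, ¬p1=T] Δ:[p1=F] refutes=False
  v=0001: Γ:[p2=F, ¬p1=T] Δ:[p1=F] refutes=False
  v=0010: Γ:[p2=T, ¬p1=T] Δ:[p1=F] refutes=True  ← countermodel

Result: [0, 0, 1, 0]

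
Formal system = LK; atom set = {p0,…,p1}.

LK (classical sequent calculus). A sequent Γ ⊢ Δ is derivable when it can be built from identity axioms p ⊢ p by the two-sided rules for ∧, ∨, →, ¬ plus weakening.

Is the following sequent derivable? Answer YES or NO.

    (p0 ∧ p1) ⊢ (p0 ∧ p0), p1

Derivation (root first):
[WR] (p0 ∧ p1) ⊢ (p0 ∧ p0), p1
  [∧L] (p0 ∧ p1) ⊢ (p0 ∧ p0)
    [∧R] p1, p0 ⊢ (p0 ∧ p0)
      [WL] p0, p1 ⊢ p0
        [Ax] p0 ⊢ p0
      [Ax] p0 ⊢ p0

Result: YES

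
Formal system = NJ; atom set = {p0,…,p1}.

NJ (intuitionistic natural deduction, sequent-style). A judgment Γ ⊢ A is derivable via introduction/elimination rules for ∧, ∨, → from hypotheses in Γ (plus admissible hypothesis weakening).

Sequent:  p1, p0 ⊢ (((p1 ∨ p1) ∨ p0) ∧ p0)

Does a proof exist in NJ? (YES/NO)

Derivation (root first):
[∧I] p1, p0 ⊢ (((p1 ∨ p1) ∨ p0) ∧ p0)
  [∨I₁] p1 ⊢ ((p1 ∨ p1) ∨ p0)
    [∨I₁] p1 ⊢ (p1 ∨ p1)
      [Ax] p1 ⊢ p1
  [Ax] p0 ⊢ p0

Result: YES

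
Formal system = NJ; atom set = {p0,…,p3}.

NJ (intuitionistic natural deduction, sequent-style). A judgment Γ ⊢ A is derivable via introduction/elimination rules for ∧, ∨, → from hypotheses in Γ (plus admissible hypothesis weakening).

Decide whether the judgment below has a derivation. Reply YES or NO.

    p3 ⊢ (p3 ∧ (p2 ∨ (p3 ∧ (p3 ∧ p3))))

Derivation trace:
[∧I] p3 ⊢ (p3 ∧ (p2 ∨ (p3 ∧ (p3 ∧ p3))))
  [Ax] p3 ⊢ p3
  [∨I₂] p3 ⊢ (p2 ∨ (p3 ∧ (p3 ∧ p3)))
    [∧I] p3 ⊢ (p3 ∧ (p3 ∧ p3))
      [Ax] p3 ⊢ p3
      [∧I] p3 ⊢ (p3 ∧ p3)
        [Ax] p3 ⊢ p3
        [Ax] p3 ⊢ p3

Result: YES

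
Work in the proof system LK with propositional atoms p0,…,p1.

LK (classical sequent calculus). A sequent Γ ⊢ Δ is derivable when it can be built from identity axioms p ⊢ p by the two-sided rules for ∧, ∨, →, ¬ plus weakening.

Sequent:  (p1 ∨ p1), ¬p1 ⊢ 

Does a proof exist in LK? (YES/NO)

Derivation (root first):
[¬L] (p1 ∨ p1), ¬p1 ⊢ 
  [∨L] (p1 ∨ p1) ⊢ p1
    [Ax] p1 ⊢ p1
    [Ax] p1 ⊢ p1

Result: YES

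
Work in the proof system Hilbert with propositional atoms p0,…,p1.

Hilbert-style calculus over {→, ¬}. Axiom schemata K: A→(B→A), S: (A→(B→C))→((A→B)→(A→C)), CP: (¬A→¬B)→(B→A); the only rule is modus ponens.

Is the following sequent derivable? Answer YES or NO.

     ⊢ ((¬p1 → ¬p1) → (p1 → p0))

Search for a countermodel by truth-table:
  v=00: Γ:[] Δ:[((¬p1 → ¬p1) → (p1 → p0))=T] refutes=False
  v=01: Γ:[] Δ:[((¬p1 → ¬p1) → (p1 → p0))=F] refutes=True  ← countermodel

Result: NO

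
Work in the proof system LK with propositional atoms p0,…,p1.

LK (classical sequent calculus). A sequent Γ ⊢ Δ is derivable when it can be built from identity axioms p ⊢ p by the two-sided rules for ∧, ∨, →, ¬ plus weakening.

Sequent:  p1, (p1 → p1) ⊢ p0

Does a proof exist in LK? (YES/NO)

Truth-table refutation:
  v=00: Γ:[p1=F, (p1 → p1)=T] Δ:[p0=F] refutes=False
  v=01: Γ:[p1=T, (p1 → p1)=T] Δ:[p0=F] refutes=True  ← countermodel

Result: NO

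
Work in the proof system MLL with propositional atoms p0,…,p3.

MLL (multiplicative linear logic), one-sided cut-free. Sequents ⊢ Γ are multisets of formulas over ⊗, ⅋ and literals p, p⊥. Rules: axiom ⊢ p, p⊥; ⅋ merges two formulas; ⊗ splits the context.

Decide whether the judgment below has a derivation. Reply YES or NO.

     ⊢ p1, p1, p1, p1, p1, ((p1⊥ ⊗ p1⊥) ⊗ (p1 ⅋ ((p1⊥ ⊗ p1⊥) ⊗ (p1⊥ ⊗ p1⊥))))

Proof tree:
[⊗]  ⊢ p1, p1, p1, p1, p1, ((p1⊥ ⊗ p1⊥) ⊗ (p1 ⅋ ((p1⊥ ⊗ p1⊥) ⊗ (p1⊥ ⊗ p1⊥))))
  [⊗]  ⊢ p1, p1, (p1⊥ ⊗ p1⊥)
    [Ax]  ⊢ p1, p1⊥
    [Ax]  ⊢ p1, p1⊥
  [⅋]  ⊢ p1, p1, p1, (p1 ⅋ ((p1⊥ ⊗ p1⊥) ⊗ (p1⊥ ⊗ p1⊥)))
    [⊗]  ⊢ p1, p1, p1, p1, ((p1⊥ ⊗ p1⊥) ⊗ (p1⊥ ⊗ p1⊥))
      [⊗]  ⊢ p1, p1, (p1⊥ ⊗ p1⊥)
        [Ax]  ⊢ p1, p1⊥
        [Ax]  ⊢ p1, p1⊥
      [⊗]  ⊢ p1, p1, (p1⊥ ⊗ p1⊥)
        [Ax]  ⊢ p1, p1⊥
        [Ax]  ⊢ p1, p1⊥

Result: YES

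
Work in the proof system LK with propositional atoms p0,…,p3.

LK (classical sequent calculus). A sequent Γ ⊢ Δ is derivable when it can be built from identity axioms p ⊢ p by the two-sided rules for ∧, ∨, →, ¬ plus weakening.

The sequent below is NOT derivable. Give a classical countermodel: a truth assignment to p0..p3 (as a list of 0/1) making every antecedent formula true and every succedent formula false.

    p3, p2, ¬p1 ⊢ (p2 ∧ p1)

Truth-table refutation:
  v=0000: Γ:[p3=F, p2=F, ¬p1=T] Δ:[(p2 ∧ p1)=F] refutes=False
  v=0001: Γ:[p3=T, p2=F, ¬p1=T] Δ:[(p2 ∧ p1)=F] refutes=False
  v=0010: Γ:[p3=F, p2=T, ¬p1=T] Δ:[(p2 ∧ p1)=F] refutes=False
  v=0011: Γ:[p3=T, p2=T, ¬p1=T] Δ:[(p2 ∧ p1)=F] refutes=True  ← countermodel

Result: [0, 0, 1, 1]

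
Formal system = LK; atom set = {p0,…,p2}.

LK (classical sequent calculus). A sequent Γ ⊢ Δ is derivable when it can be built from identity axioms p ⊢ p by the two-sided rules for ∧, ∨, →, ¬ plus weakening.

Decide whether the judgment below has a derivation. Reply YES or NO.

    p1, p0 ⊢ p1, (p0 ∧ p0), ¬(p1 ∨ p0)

Derivation trace:
[¬R] p1, p0 ⊢ p1, (p0 ∧ p0), ¬(p1 ∨ p0)
  [∧R] p1, (p1 ∨ p0), p0 ⊢ p1, (p0 ∧ p0)
    [WL] (p1 ∨ p0), p1 ⊢ p1, p0
      [∨L] (p1 ∨ p0) ⊢ p1, p0
        [Ax] p1 ⊢ p1
        [Ax] p0 ⊢ p0
    [Ax] p0 ⊢ p0

Result: YES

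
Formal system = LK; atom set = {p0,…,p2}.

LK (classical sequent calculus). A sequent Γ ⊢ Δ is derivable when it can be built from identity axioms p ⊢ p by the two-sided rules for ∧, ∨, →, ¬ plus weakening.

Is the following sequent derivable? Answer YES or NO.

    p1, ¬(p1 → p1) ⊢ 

Derivation trace:
[¬L] p1, ¬(p1 → p1) ⊢ 
  [→R] p1 ⊢ (p1 → p1)
    [WL] p1, p1 ⊢ p1
      [Ax] p1 ⊢ p1

Result: YES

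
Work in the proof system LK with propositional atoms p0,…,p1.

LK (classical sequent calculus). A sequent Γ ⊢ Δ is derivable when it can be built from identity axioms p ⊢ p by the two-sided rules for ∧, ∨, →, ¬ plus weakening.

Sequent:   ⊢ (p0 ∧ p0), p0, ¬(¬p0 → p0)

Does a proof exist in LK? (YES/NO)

Derivation trace:
[¬R]  ⊢ (p0 ∧ p0), p0, ¬(¬p0 → p0)
  [→L] (¬p0 → p0) ⊢ (p0 ∧ p0), p0
    [¬R]  ⊢ p0, ¬p0
      [Ax] p0 ⊢ p0
    [∧R] p0 ⊢ (p0 ∧ p0)
      [Ax] p0 ⊢ p0
      [Ax] p0 ⊢ p0

Result: YES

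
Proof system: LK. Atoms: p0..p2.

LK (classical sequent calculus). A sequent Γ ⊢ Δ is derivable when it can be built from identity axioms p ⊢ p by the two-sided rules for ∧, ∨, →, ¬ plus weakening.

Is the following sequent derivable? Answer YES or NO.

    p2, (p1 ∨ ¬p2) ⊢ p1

Proof tree:
[∨L] p2, (p1 ∨ ¬p2) ⊢ p1
  [Ax] p1 ⊢ p1
  [¬L] p2, ¬p2 ⊢ 
    [Ax] p2 ⊢ p2

Result: YES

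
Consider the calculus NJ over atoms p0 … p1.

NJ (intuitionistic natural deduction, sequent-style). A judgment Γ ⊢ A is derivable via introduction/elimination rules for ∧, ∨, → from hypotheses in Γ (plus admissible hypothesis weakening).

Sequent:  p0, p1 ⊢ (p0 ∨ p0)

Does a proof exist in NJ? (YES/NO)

Proof tree:
[Wk] p0, p1 ⊢ (p0 ∨ p0)
  [∨I₁] p0 ⊢ (p0 ∨ p0)
    [Ax] p0 ⊢ p0

Result: YES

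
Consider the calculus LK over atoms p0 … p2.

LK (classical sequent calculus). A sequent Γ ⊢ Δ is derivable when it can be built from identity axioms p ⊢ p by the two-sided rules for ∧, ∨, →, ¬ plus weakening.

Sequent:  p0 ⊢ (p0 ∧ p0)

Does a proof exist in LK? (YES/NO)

Derivation (root first):
[∧R] p0 ⊢ (p0 ∧ p0)
  [WL] p0, p0 ⊢ p0
    [Ax] p0 ⊢ p0
  [Ax] p0 ⊢ p0

Result: YES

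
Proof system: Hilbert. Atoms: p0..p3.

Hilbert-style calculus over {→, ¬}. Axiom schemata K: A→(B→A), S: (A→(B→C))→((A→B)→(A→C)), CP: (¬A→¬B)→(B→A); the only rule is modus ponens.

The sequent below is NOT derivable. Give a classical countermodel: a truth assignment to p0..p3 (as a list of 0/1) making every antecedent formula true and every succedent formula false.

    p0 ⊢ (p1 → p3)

Truth-table refutation:
  v=0000: Γ:[p0=F] Δ:[(p1 → p3)=T] refutes=False
  v=0001: Γ:[p0=F] Δ:[(p1 → p3)=T] refutes=False
  v=0010: Γ:[p0=F] Δ:[(p1 → p3)=T] refutes=False
  v=0011: Γ:[p0=F] Δ:[(p1 → p3)=T] refutes=False
  v=0100: Γ:[p0=F] Δ:[(p1 → p3)=F] refutes=False
  v=0101: Γ:[p0=F] Δ:[(p1 → p3)=T] refutes=False
  v=0110: Γ:[p0=F] Δ:[(p1 → p3)=F] refutes=False
  v=0111: Γ:[p0=F] Δ:[(p1 → p3)=T] refutes=False
  v=1000: Γ:[p0=T] Δ:[(p1 → p3)=T] refutes=False
  v=1001: Γ:[p0=T] Δ:[(p1 → p3)=T] refutes=False
  v=1010: Γ:[p0=T] Δ:[(p1 → p3)=T] refutes=False
  v=1011: Γ:[p0=T] Δ:[(p1 → p3)=T] refutes=False
  v=1100: Γ:[p0=T] Δ:[(p1 → p3)=F] refutes=True  ← countermodel

Result: [1, 1, 0, 0]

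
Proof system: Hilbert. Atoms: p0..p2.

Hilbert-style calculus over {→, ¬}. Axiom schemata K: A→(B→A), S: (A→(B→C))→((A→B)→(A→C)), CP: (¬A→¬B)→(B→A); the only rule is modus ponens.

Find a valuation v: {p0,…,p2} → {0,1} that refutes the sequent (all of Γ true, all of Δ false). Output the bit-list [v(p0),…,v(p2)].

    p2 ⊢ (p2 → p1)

Enumerate valuations to refute Γ ⊢ Δ:
  v=000: Γ:[p2=F] Δ:[(p2 → p1)=T] refutes=False
  v=001: Γ:[p2=T] Δ:[(p2 → p1)=F] refutes=True  ← countermodel

Result: [0, 0, 1]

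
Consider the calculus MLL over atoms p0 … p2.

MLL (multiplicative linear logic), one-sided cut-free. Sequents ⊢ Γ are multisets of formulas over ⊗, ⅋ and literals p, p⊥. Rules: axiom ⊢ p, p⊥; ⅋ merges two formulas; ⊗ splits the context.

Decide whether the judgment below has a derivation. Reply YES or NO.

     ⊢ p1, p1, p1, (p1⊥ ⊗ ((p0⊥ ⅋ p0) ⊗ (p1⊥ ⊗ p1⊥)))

Derivation (root first):
[⊗]  ⊢ p1, p1, p1, (p1⊥ ⊗ ((p0⊥ ⅋ p0) ⊗ (p1⊥ ⊗ p1⊥)))
  [Ax]  ⊢ p1, p1⊥
  [⊗]  ⊢ p1, p1, ((p0⊥ ⅋ p0) ⊗ (p1⊥ ⊗ p1⊥))
    [⅋]  ⊢ (p0⊥ ⅋ p0)
      [Ax]  ⊢ p0, p0⊥
    [⊗]  ⊢ p1, p1, (p1⊥ ⊗ p1⊥)
      [Ax]  ⊢ p1, p1⊥
      [Ax]  ⊢ p1, p1⊥

Result: YES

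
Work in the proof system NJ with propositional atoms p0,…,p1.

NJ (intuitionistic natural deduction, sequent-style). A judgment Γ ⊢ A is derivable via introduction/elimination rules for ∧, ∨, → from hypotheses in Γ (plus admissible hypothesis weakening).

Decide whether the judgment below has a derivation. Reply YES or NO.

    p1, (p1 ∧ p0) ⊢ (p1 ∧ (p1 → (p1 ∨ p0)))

Derivation trace:
[Wk] p1, (p1 ∧ p0) ⊢ (p1 ∧ (p1 → (p1 ∨ p0)))
  [∧I] p1 ⊢ (p1 ∧ (p1 → (p1 ∨ p0)))
    [Ax] p1 ⊢ p1
    [→I]  ⊢ (p1 → (p1 ∨ p0))
      [∨I₁] p1 ⊢ (p1 ∨ p0)
        [Ax] p1 ⊢ p1

Result: YES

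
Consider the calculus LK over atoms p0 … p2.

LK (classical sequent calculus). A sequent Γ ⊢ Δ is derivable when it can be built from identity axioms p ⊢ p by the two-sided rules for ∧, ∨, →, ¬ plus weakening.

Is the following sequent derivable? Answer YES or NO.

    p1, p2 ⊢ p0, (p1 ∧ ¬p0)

Derivation (root first):
[∧R] p1, p2 ⊢ p0, (p1 ∧ ¬p0)
  [Ax] p1 ⊢ p1
  [WL] p2 ⊢ p0, ¬p0
    [¬R]  ⊢ p0, ¬p0
      [Ax] p0 ⊢ p0

Result: YES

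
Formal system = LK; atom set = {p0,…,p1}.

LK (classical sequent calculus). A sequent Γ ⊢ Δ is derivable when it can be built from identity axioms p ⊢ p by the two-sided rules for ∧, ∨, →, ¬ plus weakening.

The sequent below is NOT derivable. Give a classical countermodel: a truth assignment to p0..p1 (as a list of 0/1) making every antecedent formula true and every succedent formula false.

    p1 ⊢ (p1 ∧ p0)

Enumerate valuations to refute Γ ⊢ Δ:
  v=00: Γ:[p1=F] Δ:[(p1 ∧ p0)=F] refutes=False
  v=01: Γ:[p1=T] Δ:[(p1 ∧ p0)=F] refutes=True  ← countermodel

Result: [0, 1]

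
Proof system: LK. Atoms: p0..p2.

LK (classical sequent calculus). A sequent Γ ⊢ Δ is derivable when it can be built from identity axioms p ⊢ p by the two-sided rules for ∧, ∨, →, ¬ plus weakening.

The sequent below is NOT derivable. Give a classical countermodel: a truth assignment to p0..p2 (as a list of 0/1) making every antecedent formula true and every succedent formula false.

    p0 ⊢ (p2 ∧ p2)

Search for a countermodel by truth-table:
  v=000: Γ:[p0=F] Δ:[(p2 ∧ p2)=F] refutes=False
  v=001: Γ:[p0=F] Δ:[(p2 ∧ p2)=T] refutes=False
  v=010: Γ:[p0=F] Δ:[(p2 ∧ p2)=F] refutes=False
  v=011: Γ:[p0=F] Δ:[(p2 ∧ p2)=T] refutes=False
  v=100: Γ:[p0=T] Δ:[(p2 ∧ p2)=F] refutes=True  ← countermodel

Result: [1, 0, 0]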